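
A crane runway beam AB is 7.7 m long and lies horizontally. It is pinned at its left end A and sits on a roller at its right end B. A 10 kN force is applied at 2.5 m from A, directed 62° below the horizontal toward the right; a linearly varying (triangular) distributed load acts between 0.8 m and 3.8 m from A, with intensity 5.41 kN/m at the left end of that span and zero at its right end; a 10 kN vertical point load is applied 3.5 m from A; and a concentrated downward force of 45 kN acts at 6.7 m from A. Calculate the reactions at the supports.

A_x = -4.695 kN, A_y = 23.48 kN, B_y = 48.47 kN

Resultant of the triangular load: ½ × 5.41 × 3 = 8.115 kN, acting at 1.8 m from A (one-third of the span from the peak).
ΣM about A: B_y·7.7 − 10·sin62°·2.5 − (½·5.41·3)·1.8 − 10·3.5 − 45·6.7 = 0 → B_y = 373.181/7.7 = 48.4651 ≈ 48.47 kN.
ΣF_y = 0: A_y + 48.4651 − 10·sin62° − ½·5.41·3 − 10 − 45 = 0 → A_y = 23.48 kN.
ΣF_x = 0: A_x + 10·cos62° = 0 → A_x = -4.695 kN.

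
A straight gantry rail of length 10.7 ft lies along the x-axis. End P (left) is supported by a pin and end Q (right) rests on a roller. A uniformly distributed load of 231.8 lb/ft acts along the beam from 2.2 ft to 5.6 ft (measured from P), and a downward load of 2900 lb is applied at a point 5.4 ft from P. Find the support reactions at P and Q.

P_x = 0, P_y = 1937 lb, Q_y = 1751 lb

Resultant of the distributed load: 231.8 × 3.4 = 788.12 lb at 3.9 ft from P.
ΣM about P: Q_y·10.7 − (231.8·3.4)·3.9 − 2900·5.4 = 0 → Q_y = 18733.668/10.7 = 1750.81 ≈ 1751 lb.
ΣF_y = 0: P_y + 1750.81 − 231.8·3.4 − 2900 = 0 → P_y = 1937 lb.
ΣF_x = 0: no horizontal applied forces, so P_x = 0.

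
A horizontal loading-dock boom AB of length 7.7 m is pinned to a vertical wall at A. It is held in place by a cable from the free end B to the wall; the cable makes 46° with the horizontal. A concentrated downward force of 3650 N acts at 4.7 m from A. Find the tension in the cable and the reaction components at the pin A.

ΣM about A: T·sin46°·7.7 − 3650·4.7 = 0 → T = 17155/(7.7·0.71934) = 3097.18 ≈ 3097 N.
ΣF_x = 0: A_x − T·cos46° = 0 → A_x = 3097.18 × 0.694658 = 2151 N.
ΣF_y = 0: A_y + T·sin46° − 3650 = 0 → A_y = 3650 − 3097.18 × 0.71934 = 1422 N.

T = 3097 N, A_x = 2151 N, A_y = 1422 N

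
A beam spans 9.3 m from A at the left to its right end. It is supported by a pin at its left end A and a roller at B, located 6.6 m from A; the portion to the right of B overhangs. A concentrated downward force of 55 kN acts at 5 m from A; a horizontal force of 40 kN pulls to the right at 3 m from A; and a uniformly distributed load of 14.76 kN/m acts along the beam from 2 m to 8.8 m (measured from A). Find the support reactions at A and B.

Resultant of the distributed load: 14.76 × 6.8 = 100.368 kN at 5.4 m from A.
Moments about A: B_y·6.6 − 55·5 − (14.76·6.8)·5.4 = 0 → B_y = 816.9872/6.6 = 123.786 ≈ 123.8 kN.
ΣF_y = 0: A_y + 123.786 − 55 − 14.76·6.8 = 0 → A_y = 31.58 kN.
ΣF_x = 0: A_x + 40 = 0 → A_x = -40.00 kN.

A_x = -40.00 kN, A_y = 31.58 kN, B_y = 123.8 kN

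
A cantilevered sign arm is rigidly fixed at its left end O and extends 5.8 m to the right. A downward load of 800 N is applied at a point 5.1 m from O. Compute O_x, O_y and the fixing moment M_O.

ΣF_x = 0: O_x = 0.
ΣF_y = 0: O_y − 800 = 0 → O_y = 800.0 N.
ΣM about O: M_O − 800·5.1 = 0 → M_O = 4080 N·m.

O_x = 0, O_y = 800.0 N, M_O = 4080 N·m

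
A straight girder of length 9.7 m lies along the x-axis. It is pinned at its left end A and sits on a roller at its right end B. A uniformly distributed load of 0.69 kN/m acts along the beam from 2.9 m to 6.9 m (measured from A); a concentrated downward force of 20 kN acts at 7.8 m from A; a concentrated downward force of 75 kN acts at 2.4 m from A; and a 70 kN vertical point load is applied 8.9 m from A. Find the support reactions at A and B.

A_x = 0, A_y = 67.50 kN, B_y = 100.3 kN

Resultant of the distributed load: 0.69 × 4 = 2.76 kN at 4.9 m from A.
Taking moments about A: B_y·9.7 − (0.69·4)·4.9 − 20·7.8 − 75·2.4 − 70·8.9 = 0 → B_y = 972.524/9.7 = 100.26 ≈ 100.3 kN.
ΣF_y = 0: A_y + 100.26 − 0.69·4 − 20 − 75 − 70 = 0 → A_y = 67.50 kN.
ΣF_x = 0: no horizontal applied forces, so A_x = 0.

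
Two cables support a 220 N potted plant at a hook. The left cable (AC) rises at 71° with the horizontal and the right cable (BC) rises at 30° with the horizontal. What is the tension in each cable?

T_AC = 194.1 N, T_BC = 72.97 N

ΣF_x = 0: −T_AC·cos71° + T_BC·cos30° = 0 → T_BC = 0.375934·T_AC.
ΣF_y = 0: T_AC·sin71° + T_BC·sin30° = 220.
Substitute: T_AC·(0.945519 + 0.375934·0.5) = 220 → T_AC = 194.092 ≈ 194.1 N.
Then T_BC = 0.375934 × 194.092 = 72.97 N.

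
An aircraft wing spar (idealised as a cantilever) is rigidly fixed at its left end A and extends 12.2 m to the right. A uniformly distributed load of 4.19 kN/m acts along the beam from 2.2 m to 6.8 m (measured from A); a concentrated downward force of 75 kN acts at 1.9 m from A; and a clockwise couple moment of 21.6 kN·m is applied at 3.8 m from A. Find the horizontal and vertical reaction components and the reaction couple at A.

Resultant of the distributed load: 4.19 × 4.6 = 19.274 kN at 4.5 m from A.
ΣF_x = 0: A_x = 0.
ΣF_y = 0: A_y − 4.19·4.6 − 75 = 0 → A_y = 94.27 kN.
ΣM about A: M_A − (4.19·4.6)·4.5 − 75·1.9 − 21.6 = 0 → M_A = 250.8 kN·m.

A_x = 0, A_y = 94.27 kN, M_A = 250.8 kN·m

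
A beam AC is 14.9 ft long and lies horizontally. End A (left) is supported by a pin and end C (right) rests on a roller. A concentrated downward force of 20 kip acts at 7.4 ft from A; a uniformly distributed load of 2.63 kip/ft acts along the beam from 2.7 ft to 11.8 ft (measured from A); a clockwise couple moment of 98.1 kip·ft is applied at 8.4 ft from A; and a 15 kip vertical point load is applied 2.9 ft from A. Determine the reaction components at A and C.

Resultant of the distributed load: 2.63 × 9.1 = 23.933 kip at 7.25 ft from A.
Moments about A: C_y·14.9 − 20·7.4 − (2.63·9.1)·7.25 − 98.1 − 15·2.9 = 0 → C_y = 463.11425/14.9 = 31.0815 ≈ 31.08 kip.
ΣF_y = 0: A_y + 31.0815 − 20 − 2.63·9.1 − 15 = 0 → A_y = 27.85 kip.
ΣF_x = 0: no horizontal applied forces, so A_x = 0.

A_x = 0, A_y = 27.85 kip, C_y = 31.08 kip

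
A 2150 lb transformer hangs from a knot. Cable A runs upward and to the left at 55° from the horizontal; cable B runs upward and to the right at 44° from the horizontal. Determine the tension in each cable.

ΣF_x = 0: −T_A·cos55° + T_B·cos44° = 0 → T_B = 0.797365·T_A.
ΣF_y = 0: T_A·sin55° + T_B·sin44° = 2150.
Substitute: T_A·(0.819152 + 0.797365·0.694658) = 2150 → T_A = 1565.86 ≈ 1566 lb.
Then T_B = 0.797365 × 1565.86 = 1249 lb.

T_A = 1566 lb, T_B = 1249 lb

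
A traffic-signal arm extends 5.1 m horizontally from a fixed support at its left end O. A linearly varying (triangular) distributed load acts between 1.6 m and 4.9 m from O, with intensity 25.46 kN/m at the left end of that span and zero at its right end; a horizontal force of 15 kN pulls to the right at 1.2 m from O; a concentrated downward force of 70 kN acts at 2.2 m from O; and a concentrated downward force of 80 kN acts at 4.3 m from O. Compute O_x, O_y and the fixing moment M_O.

O_x = -15.00 kN, O_y = 192.0 kN, M_O = 611.4 kN·m

Resultant of the triangular load: ½ × 25.46 × 3.3 = 42.009 kN, acting at 2.7 m from O (one-third of the span from the peak).
ΣF_x = 0: O_x + 15 = 0 → O_x = -15.00 kN.
ΣF_y = 0: O_y − ½·25.46·3.3 − 70 − 80 = 0 → O_y = 192.0 kN.
ΣM about O: M_O − (½·25.46·3.3)·2.7 − 70·2.2 − 80·4.3 = 0 → M_O = 611.4 kN·m.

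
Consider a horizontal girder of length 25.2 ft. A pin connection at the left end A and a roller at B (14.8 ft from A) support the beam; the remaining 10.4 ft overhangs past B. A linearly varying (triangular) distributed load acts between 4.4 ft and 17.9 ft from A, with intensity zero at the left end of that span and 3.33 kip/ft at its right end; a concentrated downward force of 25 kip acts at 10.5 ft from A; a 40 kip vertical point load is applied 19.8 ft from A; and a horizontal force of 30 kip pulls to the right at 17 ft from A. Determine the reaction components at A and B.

A_x = -30.00 kip, A_y = -4.124 kip, B_y = 91.60 kip

Resultant of the triangular load: ½ × 3.33 × 13.5 = 22.4775 kip, acting at 13.4 ft from A (one-third of the span from the peak).
Taking moments about A: B_y·14.8 − (½·3.33·13.5)·13.4 − 25·10.5 − 40·19.8 = 0 → B_y = 1355.6985/14.8 = 91.6012 ≈ 91.60 kip.
ΣF_y = 0: A_y + 91.6012 − ½·3.33·13.5 − 25 − 40 = 0 → A_y = -4.124 kip.
ΣF_x = 0: A_x + 30 = 0 → A_x = -30.00 kip.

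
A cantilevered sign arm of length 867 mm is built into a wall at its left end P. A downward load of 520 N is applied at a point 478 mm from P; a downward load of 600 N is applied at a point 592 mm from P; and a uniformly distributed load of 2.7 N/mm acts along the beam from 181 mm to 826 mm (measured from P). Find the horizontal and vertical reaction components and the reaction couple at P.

Resultant of the distributed load: 2.7 × 645 = 1741.5 N at 503.5 mm from P.
ΣF_x = 0: P_x = 0.
ΣF_y = 0: P_y − 520 − 600 − 2.7·645 = 0 → P_y = 2862 N.
ΣM about P: M_P − 520·478 − 600·592 − (2.7·645)·503.5 = 0 → M_P = 1481000 N·mm.

P_x = 0, P_y = 2862 N, M_P = 1481000 N·mm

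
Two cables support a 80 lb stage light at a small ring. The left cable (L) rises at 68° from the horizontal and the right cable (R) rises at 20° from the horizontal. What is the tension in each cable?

T_L = 75.22 lb, T_R = 29.99 lb

ΣF_x = 0: −T_L·cos68° + T_R·cos20° = 0 → T_R = 0.398648·T_L.
ΣF_y = 0: T_L·sin68° + T_R·sin20° = 80.
Substitute: T_L·(0.927184 + 0.398648·0.34202) = 80 → T_L = 75.2212 ≈ 75.22 lb.
Then T_R = 0.398648 × 75.2212 = 29.99 lb.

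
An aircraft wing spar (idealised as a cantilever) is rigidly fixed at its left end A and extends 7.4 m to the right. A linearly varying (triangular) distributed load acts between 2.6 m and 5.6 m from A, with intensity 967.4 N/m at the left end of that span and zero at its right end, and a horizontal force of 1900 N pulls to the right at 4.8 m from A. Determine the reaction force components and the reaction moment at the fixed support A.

Resultant of the triangular load: ½ × 967.4 × 3 = 1451.1 N, acting at 3.6 m from A (one-third of the span from the peak).
ΣF_x = 0: A_x + 1900 = 0 → A_x = -1900 N.
ΣF_y = 0: A_y − ½·967.4·3 = 0 → A_y = 1451 N.
ΣM about A: M_A − (½·967.4·3)·3.6 = 0 → M_A = 5224 N·m.

A_x = -1900 N, A_y = 1451 N, M_A = 5224 N·m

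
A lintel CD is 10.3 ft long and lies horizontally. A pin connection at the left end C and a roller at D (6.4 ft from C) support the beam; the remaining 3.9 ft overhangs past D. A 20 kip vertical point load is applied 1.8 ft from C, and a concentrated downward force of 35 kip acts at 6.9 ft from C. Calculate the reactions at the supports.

ΣM about C: D_y·6.4 − 20·1.8 − 35·6.9 = 0 → D_y = 277.5/6.4 = 43.3594 ≈ 43.36 kip.
ΣF_y = 0: C_y + 43.3594 − 20 − 35 = 0 → C_y = 11.64 kip.
ΣF_x = 0: no horizontal applied forces, so C_x = 0.

C_x = 0, C_y = 11.64 kip, D_y = 43.36 kip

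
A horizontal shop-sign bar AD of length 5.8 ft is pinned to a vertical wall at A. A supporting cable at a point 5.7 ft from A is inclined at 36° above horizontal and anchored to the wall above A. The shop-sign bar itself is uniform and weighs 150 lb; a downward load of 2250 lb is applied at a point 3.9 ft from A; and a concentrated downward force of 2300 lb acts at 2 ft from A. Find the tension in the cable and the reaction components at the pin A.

ΣM about A: T·sin36°·5.7 − 150·2.9 − 2250·3.9 − 2300·2 = 0 → T = 13810/(5.7·0.587785) = 4121.93 ≈ 4122 lb.
ΣF_x = 0: A_x − T·cos36° = 0 → A_x = 4121.93 × 0.809017 = 3335 lb.
ΣF_y = 0: A_y + T·sin36° − 150 − 2250 − 2300 = 0 → A_y = 4700 − 4121.93 × 0.587785 = 2277 lb.

T = 4122 lb, A_x = 3335 lb, A_y = 2277 lb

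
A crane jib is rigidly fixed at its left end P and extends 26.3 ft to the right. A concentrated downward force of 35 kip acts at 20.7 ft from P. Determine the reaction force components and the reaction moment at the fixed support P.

ΣF_x = 0: P_x = 0.
ΣF_y = 0: P_y − 35 = 0 → P_y = 35.00 kip.
ΣM about P: M_P − 35·20.7 = 0 → M_P = 724.5 kip·ft.

P_x = 0, P_y = 35.00 kip, M_P = 724.5 kip·ft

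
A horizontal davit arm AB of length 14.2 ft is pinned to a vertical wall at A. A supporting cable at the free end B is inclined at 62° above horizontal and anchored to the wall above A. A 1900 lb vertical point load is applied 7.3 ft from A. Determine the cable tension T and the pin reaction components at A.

T = 1106 lb, A_x = 519.4 lb, A_y = 923.2 lb

ΣM about A: T·sin62°·14.2 − 1900·7.3 = 0 → T = 13870/(14.2·0.882948) = 1106.25 ≈ 1106 lb.
ΣF_x = 0: A_x − T·cos62° = 0 → A_x = 1106.25 × 0.469472 = 519.4 lb.
ΣF_y = 0: A_y + T·sin62° − 1900 = 0 → A_y = 1900 − 1106.25 × 0.882948 = 923.2 lb.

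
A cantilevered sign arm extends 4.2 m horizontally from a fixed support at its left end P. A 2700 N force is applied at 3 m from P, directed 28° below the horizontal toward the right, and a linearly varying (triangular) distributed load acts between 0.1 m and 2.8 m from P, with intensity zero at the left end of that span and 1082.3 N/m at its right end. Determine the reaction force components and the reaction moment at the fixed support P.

Resultant of the triangular load: ½ × 1082.3 × 2.7 = 1461.105 N, acting at 1.9 m from P (one-third of the span from the peak).
ΣF_x = 0: P_x + 2700·cos28° = 0 → P_x = -2384 N.
ΣF_y = 0: P_y − 2700·sin28° − ½·1082.3·2.7 = 0 → P_y = 2729 N.
ΣM about P: M_P − 2700·sin28°·3 − (½·1082.3·2.7)·1.9 = 0 → M_P = 6579 N·m.

P_x = -2384 N, P_y = 2729 N, M_P = 6579 N·m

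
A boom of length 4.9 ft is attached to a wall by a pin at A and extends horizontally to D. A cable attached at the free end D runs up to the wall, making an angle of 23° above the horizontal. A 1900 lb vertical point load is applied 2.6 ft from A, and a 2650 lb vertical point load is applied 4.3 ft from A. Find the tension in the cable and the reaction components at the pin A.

ΣM about A: T·sin23°·4.9 − 1900·2.6 − 2650·4.3 = 0 → T = 16335/(4.9·0.390731) = 8531.89 ≈ 8532 lb.
ΣF_x = 0: A_x − T·cos23° = 0 → A_x = 8531.89 × 0.920505 = 7854 lb.
ΣF_y = 0: A_y + T·sin23° − 1900 − 2650 = 0 → A_y = 4550 − 8531.89 × 0.390731 = 1216 lb.

T = 8532 lb, A_x = 7854 lb, A_y = 1216 lb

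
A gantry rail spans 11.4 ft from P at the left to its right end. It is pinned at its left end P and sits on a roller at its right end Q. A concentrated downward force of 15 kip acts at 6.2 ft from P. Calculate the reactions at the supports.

Moments about P: Q_y·11.4 − 15·6.2 = 0 → Q_y = 93/11.4 = 8.15789 ≈ 8.158 kip.
ΣF_y = 0: P_y + 8.15789 − 15 = 0 → P_y = 6.842 kip.
ΣF_x = 0: no horizontal applied forces, so P_x = 0.

P_x = 0, P_y = 6.842 kip, Q_y = 8.158 kip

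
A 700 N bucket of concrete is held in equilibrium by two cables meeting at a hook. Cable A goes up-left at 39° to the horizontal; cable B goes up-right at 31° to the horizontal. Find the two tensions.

T_A = 638.5 N, T_B = 578.9 N

ΣF_x = 0: −T_A·cos39° + T_B·cos31° = 0 → T_B = 0.906644·T_A.
ΣF_y = 0: T_A·sin39° + T_B·sin31° = 700.
Substitute: T_A·(0.62932 + 0.906644·0.515038) = 700 → T_A = 638.525 ≈ 638.5 N.
Then T_B = 0.906644 × 638.525 = 578.9 N.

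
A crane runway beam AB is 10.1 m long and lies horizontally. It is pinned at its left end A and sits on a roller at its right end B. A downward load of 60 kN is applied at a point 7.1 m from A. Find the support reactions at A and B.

A_x = 0, A_y = 17.82 kN, B_y = 42.18 kN

Taking moments about A: B_y·10.1 − 60·7.1 = 0 → B_y = 426/10.1 = 42.1782 ≈ 42.18 kN.
ΣF_y = 0: A_y + 42.1782 − 60 = 0 → A_y = 17.82 kN.
ΣF_x = 0: no horizontal applied forces, so A_x = 0.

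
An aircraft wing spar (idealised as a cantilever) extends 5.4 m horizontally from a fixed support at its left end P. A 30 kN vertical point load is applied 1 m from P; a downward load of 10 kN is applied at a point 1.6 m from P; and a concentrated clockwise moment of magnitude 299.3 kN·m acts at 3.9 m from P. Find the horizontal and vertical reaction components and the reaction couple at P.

P_x = 0, P_y = 40.00 kN, M_P = 345.3 kN·m

ΣF_x = 0: P_x = 0.
ΣF_y = 0: P_y − 30 − 10 = 0 → P_y = 40.00 kN.
ΣM about P: M_P − 30·1 − 10·1.6 − 299.3 = 0 → M_P = 345.3 kN·m.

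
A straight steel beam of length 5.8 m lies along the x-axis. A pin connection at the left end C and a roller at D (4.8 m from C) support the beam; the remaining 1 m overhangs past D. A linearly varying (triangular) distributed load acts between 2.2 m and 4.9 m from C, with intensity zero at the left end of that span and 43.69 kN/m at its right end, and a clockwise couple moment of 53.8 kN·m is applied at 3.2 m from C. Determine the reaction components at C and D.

C_x = 0, C_y = -1.378 kN, D_y = 60.36 kN

Resultant of the triangular load: ½ × 43.69 × 2.7 = 58.9815 kN, acting at 4 m from C (one-third of the span from the peak).
ΣM about C: D_y·4.8 − (½·43.69·2.7)·4 − 53.8 = 0 → D_y = 289.726/4.8 = 60.3596 ≈ 60.36 kN.
ΣF_y = 0: C_y + 60.3596 − ½·43.69·2.7 = 0 → C_y = -1.378 kN.
ΣF_x = 0: no horizontal applied forces, so C_x = 0.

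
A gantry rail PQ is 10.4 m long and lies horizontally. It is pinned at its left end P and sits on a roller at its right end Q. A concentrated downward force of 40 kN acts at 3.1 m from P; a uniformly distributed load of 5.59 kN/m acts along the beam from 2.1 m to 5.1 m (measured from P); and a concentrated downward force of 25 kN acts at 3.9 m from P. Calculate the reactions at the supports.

P_x = 0, P_y = 54.67 kN, Q_y = 27.10 kN

Resultant of the distributed load: 5.59 × 3 = 16.77 kN at 3.6 m from P.
Moments about P: Q_y·10.4 − 40·3.1 − (5.59·3)·3.6 − 25·3.9 = 0 → Q_y = 281.872/10.4 = 27.1031 ≈ 27.10 kN.
ΣF_y = 0: P_y + 27.1031 − 40 − 5.59·3 − 25 = 0 → P_y = 54.67 kN.
ΣF_x = 0: no horizontal applied forces, so P_x = 0.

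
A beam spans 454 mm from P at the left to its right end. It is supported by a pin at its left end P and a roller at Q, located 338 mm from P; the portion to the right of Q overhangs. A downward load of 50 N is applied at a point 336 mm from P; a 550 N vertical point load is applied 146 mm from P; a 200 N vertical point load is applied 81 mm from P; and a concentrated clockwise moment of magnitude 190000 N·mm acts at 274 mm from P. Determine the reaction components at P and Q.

P_x = 0, P_y = -97.34 N, Q_y = 897.3 N

ΣM about P: Q_y·338 − 50·336 − 550·146 − 200·81 − 190000 = 0 → Q_y = 303300/338 = 897.337 ≈ 897.3 N.
ΣF_y = 0: P_y + 897.337 − 50 − 550 − 200 = 0 → P_y = -97.34 N.
ΣF_x = 0: no horizontal applied forces, so P_x = 0.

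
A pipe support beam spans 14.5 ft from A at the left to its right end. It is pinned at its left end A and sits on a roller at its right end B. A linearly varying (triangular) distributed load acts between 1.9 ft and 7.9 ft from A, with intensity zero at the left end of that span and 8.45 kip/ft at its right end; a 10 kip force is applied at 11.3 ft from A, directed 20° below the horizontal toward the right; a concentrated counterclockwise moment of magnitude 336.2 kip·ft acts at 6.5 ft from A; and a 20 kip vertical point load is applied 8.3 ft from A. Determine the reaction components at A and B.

Resultant of the triangular load: ½ × 8.45 × 6 = 25.35 kip, acting at 5.9 ft from A (one-third of the span from the peak).
Moments about A: B_y·14.5 − (½·8.45·6)·5.9 − 10·sin20°·11.3 + 336.2 − 20·8.3 = 0 → B_y = 18.0133/14.5 = 1.2423 ≈ 1.242 kip.
ΣF_y = 0: A_y + 1.2423 − ½·8.45·6 − 10·sin20° − 20 = 0 → A_y = 47.53 kip.
ΣF_x = 0: A_x + 10·cos20° = 0 → A_x = -9.397 kip.

A_x = -9.397 kip, A_y = 47.53 kip, B_y = 1.242 kip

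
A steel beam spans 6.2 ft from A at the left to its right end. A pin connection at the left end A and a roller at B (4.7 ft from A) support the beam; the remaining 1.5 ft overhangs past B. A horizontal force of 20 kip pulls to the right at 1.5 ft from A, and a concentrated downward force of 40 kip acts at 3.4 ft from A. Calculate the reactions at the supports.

ΣM about A: B_y·4.7 − 40·3.4 = 0 → B_y = 136/4.7 = 28.9362 ≈ 28.94 kip.
ΣF_y = 0: A_y + 28.9362 − 40 = 0 → A_y = 11.06 kip.
ΣF_x = 0: A_x + 20 = 0 → A_x = -20.00 kip.

A_x = -20.00 kip, A_y = 11.06 kip, B_y = 28.94 kip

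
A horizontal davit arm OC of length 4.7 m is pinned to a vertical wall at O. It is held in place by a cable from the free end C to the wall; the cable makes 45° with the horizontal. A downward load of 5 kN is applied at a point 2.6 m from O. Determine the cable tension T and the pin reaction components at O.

T = 3.912 kN, O_x = 2.766 kN, O_y = 2.234 kN

ΣM about O: T·sin45°·4.7 − 5·2.6 = 0 → T = 13/(4.7·0.707107) = 3.91165 ≈ 3.912 kN.
ΣF_x = 0: O_x − T·cos45° = 0 → O_x = 3.91165 × 0.707107 = 2.766 kN.
ΣF_y = 0: O_y + T·sin45° − 5 = 0 → O_y = 5 − 3.91165 × 0.707107 = 2.234 kN.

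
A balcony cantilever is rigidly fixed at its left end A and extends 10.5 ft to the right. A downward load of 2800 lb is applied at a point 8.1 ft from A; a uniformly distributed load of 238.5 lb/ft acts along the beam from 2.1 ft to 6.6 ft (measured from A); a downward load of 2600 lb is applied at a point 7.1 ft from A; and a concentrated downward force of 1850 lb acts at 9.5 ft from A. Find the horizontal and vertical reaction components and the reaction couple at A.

A_x = 0, A_y = 8323 lb, M_A = 63380 lb·ft

Resultant of the distributed load: 238.5 × 4.5 = 1073.25 lb at 4.35 ft from A.
ΣF_x = 0: A_x = 0.
ΣF_y = 0: A_y − 2800 − 238.5·4.5 − 2600 − 1850 = 0 → A_y = 8323 lb.
ΣM about A: M_A − 2800·8.1 − (238.5·4.5)·4.35 − 2600·7.1 − 1850·9.5 = 0 → M_A = 63380 lb·ft.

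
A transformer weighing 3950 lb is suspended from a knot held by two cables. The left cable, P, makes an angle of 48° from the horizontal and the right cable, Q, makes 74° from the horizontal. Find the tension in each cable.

T_P = 1284 lb, T_Q = 3117 lb

ΣF_x = 0: −T_P·cos48° + T_Q·cos74° = 0 → T_Q = 2.42758·T_P.
ΣF_y = 0: T_P·sin48° + T_Q·sin74° = 3950.
Substitute: T_P·(0.743145 + 2.42758·0.961262) = 3950 → T_P = 1283.85 ≈ 1284 lb.
Then T_Q = 2.42758 × 1283.85 = 3117 lb.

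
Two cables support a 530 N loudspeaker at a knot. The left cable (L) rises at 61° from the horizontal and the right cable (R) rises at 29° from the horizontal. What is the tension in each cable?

ΣF_x = 0: −T_L·cos61° + T_R·cos29° = 0 → T_R = 0.554309·T_L.
ΣF_y = 0: T_L·sin61° + T_R·sin29° = 530.
Substitute: T_L·(0.87462 + 0.554309·0.48481) = 530 → T_L = 463.548 ≈ 463.5 N.
Then T_R = 0.554309 × 463.548 = 256.9 N.

T_L = 463.5 N, T_R = 256.9 N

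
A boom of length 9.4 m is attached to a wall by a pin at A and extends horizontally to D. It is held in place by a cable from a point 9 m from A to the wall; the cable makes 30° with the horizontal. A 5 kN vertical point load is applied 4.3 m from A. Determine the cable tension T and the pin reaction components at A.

ΣM about A: T·sin30°·9 − 5·4.3 = 0 → T = 21.5/(9·0.5) = 4.77778 ≈ 4.778 kN.
ΣF_x = 0: A_x − T·cos30° = 0 → A_x = 4.77778 × 0.866025 = 4.138 kN.
ΣF_y = 0: A_y + T·sin30° − 5 = 0 → A_y = 5 − 4.77778 × 0.5 = 2.611 kN.

T = 4.778 kN, A_x = 4.138 kN, A_y = 2.611 kN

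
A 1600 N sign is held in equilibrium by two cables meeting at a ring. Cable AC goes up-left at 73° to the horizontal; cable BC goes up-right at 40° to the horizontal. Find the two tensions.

ΣF_x = 0: −T_AC·cos73° + T_BC·cos40° = 0 → T_BC = 0.381664·T_AC.
ΣF_y = 0: T_AC·sin73° + T_BC·sin40° = 1600.
Substitute: T_AC·(0.956305 + 0.381664·0.642788) = 1600 → T_AC = 1331.52 ≈ 1332 N.
Then T_BC = 0.381664 × 1331.52 = 508.2 N.

T_AC = 1332 N, T_BC = 508.2 N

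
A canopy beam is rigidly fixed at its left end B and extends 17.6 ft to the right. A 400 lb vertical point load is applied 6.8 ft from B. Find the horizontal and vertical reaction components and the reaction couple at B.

ΣF_x = 0: B_x = 0.
ΣF_y = 0: B_y − 400 = 0 → B_y = 400.0 lb.
ΣM about B: M_B − 400·6.8 = 0 → M_B = 2720 lb·ft.

B_x = 0, B_y = 400.0 lb, M_B = 2720 lb·ft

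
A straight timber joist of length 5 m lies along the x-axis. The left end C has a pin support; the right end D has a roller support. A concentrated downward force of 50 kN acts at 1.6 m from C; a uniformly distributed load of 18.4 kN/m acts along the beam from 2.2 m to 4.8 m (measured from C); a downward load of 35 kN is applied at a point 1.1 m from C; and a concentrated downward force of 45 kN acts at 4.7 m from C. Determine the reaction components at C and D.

Resultant of the distributed load: 18.4 × 2.6 = 47.84 kN at 3.5 m from C.
Taking moments about C: D_y·5 − 50·1.6 − (18.4·2.6)·3.5 − 35·1.1 − 45·4.7 = 0 → D_y = 497.44/5 = 99.488 ≈ 99.49 kN.
ΣF_y = 0: C_y + 99.488 − 50 − 18.4·2.6 − 35 − 45 = 0 → C_y = 78.35 kN.
ΣF_x = 0: no horizontal applied forces, so C_x = 0.

C_x = 0, C_y = 78.35 kN, D_y = 99.49 kN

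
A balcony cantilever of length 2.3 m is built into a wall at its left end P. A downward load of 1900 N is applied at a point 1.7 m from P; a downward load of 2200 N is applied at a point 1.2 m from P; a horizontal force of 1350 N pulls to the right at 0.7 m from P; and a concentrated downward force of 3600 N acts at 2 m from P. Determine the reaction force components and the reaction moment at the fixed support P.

ΣF_x = 0: P_x + 1350 = 0 → P_x = -1350 N.
ΣF_y = 0: P_y − 1900 − 2200 − 3600 = 0 → P_y = 7700 N.
ΣM about P: M_P − 1900·1.7 − 2200·1.2 − 3600·2 = 0 → M_P = 13070 N·m.

P_x = -1350 N, P_y = 7700 N, M_P = 13070 N·m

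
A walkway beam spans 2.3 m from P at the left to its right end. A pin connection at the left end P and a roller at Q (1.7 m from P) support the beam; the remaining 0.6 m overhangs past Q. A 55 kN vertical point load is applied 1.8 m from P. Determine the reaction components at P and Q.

ΣM about P: Q_y·1.7 − 55·1.8 = 0 → Q_y = 99/1.7 = 58.2353 ≈ 58.24 kN.
ΣF_y = 0: P_y + 58.2353 − 55 = 0 → P_y = -3.235 kN.
ΣF_x = 0: no horizontal applied forces, so P_x = 0.

P_x = 0, P_y = -3.235 kN, Q_y = 58.24 kN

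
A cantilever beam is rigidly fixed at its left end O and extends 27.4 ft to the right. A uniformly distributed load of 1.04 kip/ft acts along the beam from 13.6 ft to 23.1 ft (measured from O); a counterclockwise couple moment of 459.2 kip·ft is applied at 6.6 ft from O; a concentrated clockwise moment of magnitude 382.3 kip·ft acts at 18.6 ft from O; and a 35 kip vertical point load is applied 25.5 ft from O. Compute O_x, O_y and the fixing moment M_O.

Resultant of the distributed load: 1.04 × 9.5 = 9.88 kip at 18.35 ft from O.
ΣF_x = 0: O_x = 0.
ΣF_y = 0: O_y − 1.04·9.5 − 35 = 0 → O_y = 44.88 kip.
ΣM about O: M_O − (1.04·9.5)·18.35 + 459.2 − 382.3 − 35·25.5 = 0 → M_O = 996.9 kip·ft.

O_x = 0, O_y = 44.88 kip, M_O = 996.9 kip·ft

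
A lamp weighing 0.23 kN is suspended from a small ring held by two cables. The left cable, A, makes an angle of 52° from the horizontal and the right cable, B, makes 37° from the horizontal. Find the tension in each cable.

T_A = 0.1837 kN, T_B = 0.1416 kN

ΣF_x = 0: −T_A·cos52° + T_B·cos37° = 0 → T_B = 0.770892·T_A.
ΣF_y = 0: T_A·sin52° + T_B·sin37° = 0.23.
Substitute: T_A·(0.788011 + 0.770892·0.601815) = 0.23 → T_A = 0.183714 ≈ 0.1837 kN.
Then T_B = 0.770892 × 0.183714 = 0.1416 kN.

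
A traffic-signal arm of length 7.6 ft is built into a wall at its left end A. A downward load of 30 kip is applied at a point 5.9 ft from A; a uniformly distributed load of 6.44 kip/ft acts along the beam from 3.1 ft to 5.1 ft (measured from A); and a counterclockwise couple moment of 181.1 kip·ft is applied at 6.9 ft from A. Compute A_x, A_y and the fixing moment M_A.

A_x = 0, A_y = 42.88 kip, M_A = 48.71 kip·ft

Resultant of the distributed load: 6.44 × 2 = 12.88 kip at 4.1 ft from A.
ΣF_x = 0: A_x = 0.
ΣF_y = 0: A_y − 30 − 6.44·2 = 0 → A_y = 42.88 kip.
ΣM about A: M_A − 30·5.9 − (6.44·2)·4.1 + 181.1 = 0 → M_A = 48.71 kip·ft.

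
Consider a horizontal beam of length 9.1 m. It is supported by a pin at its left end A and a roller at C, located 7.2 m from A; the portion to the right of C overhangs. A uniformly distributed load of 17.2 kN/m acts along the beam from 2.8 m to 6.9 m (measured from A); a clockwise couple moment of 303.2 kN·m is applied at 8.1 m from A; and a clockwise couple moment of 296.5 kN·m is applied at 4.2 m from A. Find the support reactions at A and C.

Resultant of the distributed load: 17.2 × 4.1 = 70.52 kN at 4.85 m from A.
Taking moments about A: C_y·7.2 − (17.2·4.1)·4.85 − 303.2 − 296.5 = 0 → C_y = 941.722/7.2 = 130.795 ≈ 130.8 kN.
ΣF_y = 0: A_y + 130.795 − 17.2·4.1 = 0 → A_y = -60.27 kN.
ΣF_x = 0: no horizontal applied forces, so A_x = 0.

A_x = 0, A_y = -60.27 kN, C_y = 130.8 kN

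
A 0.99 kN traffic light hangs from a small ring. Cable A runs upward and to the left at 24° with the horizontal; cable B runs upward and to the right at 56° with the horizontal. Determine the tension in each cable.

ΣF_x = 0: −T_A·cos24° + T_B·cos56° = 0 → T_B = 1.63369·T_A.
ΣF_y = 0: T_A·sin24° + T_B·sin56° = 0.99.
Substitute: T_A·(0.406737 + 1.63369·0.829038) = 0.99 → T_A = 0.56214 ≈ 0.5621 kN.
Then T_B = 1.63369 × 0.56214 = 0.9184 kN.

T_A = 0.5621 kN, T_B = 0.9184 kN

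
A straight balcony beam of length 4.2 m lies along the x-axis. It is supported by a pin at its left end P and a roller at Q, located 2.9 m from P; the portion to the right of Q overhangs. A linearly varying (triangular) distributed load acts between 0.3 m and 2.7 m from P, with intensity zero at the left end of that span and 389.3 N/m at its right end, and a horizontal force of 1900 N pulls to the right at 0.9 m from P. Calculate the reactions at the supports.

Resultant of the triangular load: ½ × 389.3 × 2.4 = 467.16 N, acting at 1.9 m from P (one-third of the span from the peak).
ΣM about P: Q_y·2.9 − (½·389.3·2.4)·1.9 = 0 → Q_y = 887.604/2.9 = 306.07 ≈ 306.1 N.
ΣF_y = 0: P_y + 306.07 − ½·389.3·2.4 = 0 → P_y = 161.1 N.
ΣF_x = 0: P_x + 1900 = 0 → P_x = -1900 N.

P_x = -1900 N, P_y = 161.1 N, Q_y = 306.1 N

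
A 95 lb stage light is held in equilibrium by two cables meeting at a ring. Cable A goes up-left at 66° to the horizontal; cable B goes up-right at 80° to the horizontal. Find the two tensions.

ΣF_x = 0: −T_A·cos66° + T_B·cos80° = 0 → T_B = 2.3423·T_A.
ΣF_y = 0: T_A·sin66° + T_B·sin80° = 95.
Substitute: T_A·(0.913545 + 2.3423·0.984808) = 95 → T_A = 29.5007 ≈ 29.50 lb.
Then T_B = 2.3423 × 29.5007 = 69.10 lb.

T_A = 29.50 lb, T_B = 69.10 lb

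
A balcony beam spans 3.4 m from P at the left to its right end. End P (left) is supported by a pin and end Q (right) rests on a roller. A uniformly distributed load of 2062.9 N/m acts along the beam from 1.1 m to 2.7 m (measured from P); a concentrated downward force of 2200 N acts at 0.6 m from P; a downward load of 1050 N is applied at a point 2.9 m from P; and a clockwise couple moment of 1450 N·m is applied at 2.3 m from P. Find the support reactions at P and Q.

P_x = 0, P_y = 2996 N, Q_y = 3555 N

Resultant of the distributed load: 2062.9 × 1.6 = 3300.64 N at 1.9 m from P.
Taking moments about P: Q_y·3.4 − (2062.9·1.6)·1.9 − 2200·0.6 − 1050·2.9 − 1450 = 0 → Q_y = 12086.216/3.4 = 3554.77 ≈ 3555 N.
ΣF_y = 0: P_y + 3554.77 − 2062.9·1.6 − 2200 − 1050 = 0 → P_y = 2996 N.
ΣF_x = 0: no horizontal applied forces, so P_x = 0.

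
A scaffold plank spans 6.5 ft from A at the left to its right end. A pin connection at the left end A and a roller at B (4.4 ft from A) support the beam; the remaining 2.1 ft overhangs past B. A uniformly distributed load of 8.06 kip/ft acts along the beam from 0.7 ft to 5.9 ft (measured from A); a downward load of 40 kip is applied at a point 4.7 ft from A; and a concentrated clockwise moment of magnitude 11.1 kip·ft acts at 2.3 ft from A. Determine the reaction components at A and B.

Resultant of the distributed load: 8.06 × 5.2 = 41.912 kip at 3.3 ft from A.
ΣM about A: B_y·4.4 − (8.06·5.2)·3.3 − 40·4.7 − 11.1 = 0 → B_y = 337.4096/4.4 = 76.684 ≈ 76.68 kip.
ΣF_y = 0: A_y + 76.684 − 8.06·5.2 − 40 = 0 → A_y = 5.228 kip.
ΣF_x = 0: no horizontal applied forces, so A_x = 0.

A_x = 0, A_y = 5.228 kip, B_y = 76.68 kip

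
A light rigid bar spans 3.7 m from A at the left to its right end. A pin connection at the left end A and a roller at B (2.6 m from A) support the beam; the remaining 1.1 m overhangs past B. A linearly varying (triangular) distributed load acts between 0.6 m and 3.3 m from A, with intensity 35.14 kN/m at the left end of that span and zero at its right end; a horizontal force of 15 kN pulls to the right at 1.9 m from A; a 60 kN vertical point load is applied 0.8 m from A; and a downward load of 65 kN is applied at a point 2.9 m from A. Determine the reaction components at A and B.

A_x = -15.00 kN, A_y = 54.11 kN, B_y = 118.3 kN

Resultant of the triangular load: ½ × 35.14 × 2.7 = 47.439 kN, acting at 1.5 m from A (one-third of the span from the peak).
Moments about A: B_y·2.6 − (½·35.14·2.7)·1.5 − 60·0.8 − 65·2.9 = 0 → B_y = 307.6585/2.6 = 118.33 ≈ 118.3 kN.
ΣF_y = 0: A_y + 118.33 − ½·35.14·2.7 − 60 − 65 = 0 → A_y = 54.11 kN.
ΣF_x = 0: A_x + 15 = 0 → A_x = -15.00 kN.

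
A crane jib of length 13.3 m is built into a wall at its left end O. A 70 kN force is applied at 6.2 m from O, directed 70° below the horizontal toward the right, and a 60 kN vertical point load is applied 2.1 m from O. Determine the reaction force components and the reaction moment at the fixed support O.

O_x = -23.94 kN, O_y = 125.8 kN, M_O = 533.8 kN·m

ΣF_x = 0: O_x + 70·cos70° = 0 → O_x = -23.94 kN.
ΣF_y = 0: O_y − 70·sin70° − 60 = 0 → O_y = 125.8 kN.
ΣM about O: M_O − 70·sin70°·6.2 − 60·2.1 = 0 → M_O = 533.8 kN·m.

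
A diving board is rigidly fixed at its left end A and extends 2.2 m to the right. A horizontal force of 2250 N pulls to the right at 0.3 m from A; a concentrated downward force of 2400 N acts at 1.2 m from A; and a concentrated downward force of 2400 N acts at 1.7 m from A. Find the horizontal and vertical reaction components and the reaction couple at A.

ΣF_x = 0: A_x + 2250 = 0 → A_x = -2250 N.
ΣF_y = 0: A_y − 2400 − 2400 = 0 → A_y = 4800 N.
ΣM about A: M_A − 2400·1.2 − 2400·1.7 = 0 → M_A = 6960 N·m.

A_x = -2250 N, A_y = 4800 N, M_A = 6960 N·m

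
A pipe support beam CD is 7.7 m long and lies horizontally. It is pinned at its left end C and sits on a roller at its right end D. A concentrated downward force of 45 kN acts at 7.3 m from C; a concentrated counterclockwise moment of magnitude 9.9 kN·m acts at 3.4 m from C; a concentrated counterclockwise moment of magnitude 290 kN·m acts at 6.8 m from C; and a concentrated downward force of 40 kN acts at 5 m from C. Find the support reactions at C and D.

C_x = 0, C_y = 55.31 kN, D_y = 29.69 kN

Moments about C: D_y·7.7 − 45·7.3 + 9.9 + 290 − 40·5 = 0 → D_y = 228.6/7.7 = 29.6883 ≈ 29.69 kN.
ΣF_y = 0: C_y + 29.6883 − 45 − 40 = 0 → C_y = 55.31 kN.
ΣF_x = 0: no horizontal applied forces, so C_x = 0.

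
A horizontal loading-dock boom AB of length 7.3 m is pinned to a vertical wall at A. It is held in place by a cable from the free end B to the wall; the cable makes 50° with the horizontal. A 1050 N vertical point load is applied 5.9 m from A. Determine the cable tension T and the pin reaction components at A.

T = 1108 N, A_x = 712.1 N, A_y = 201.4 N

ΣM about A: T·sin50°·7.3 − 1050·5.9 = 0 → T = 6195/(7.3·0.766044) = 1107.81 ≈ 1108 N.
ΣF_x = 0: A_x − T·cos50° = 0 → A_x = 1107.81 × 0.642788 = 712.1 N.
ΣF_y = 0: A_y + T·sin50° − 1050 = 0 → A_y = 1050 − 1107.81 × 0.766044 = 201.4 N.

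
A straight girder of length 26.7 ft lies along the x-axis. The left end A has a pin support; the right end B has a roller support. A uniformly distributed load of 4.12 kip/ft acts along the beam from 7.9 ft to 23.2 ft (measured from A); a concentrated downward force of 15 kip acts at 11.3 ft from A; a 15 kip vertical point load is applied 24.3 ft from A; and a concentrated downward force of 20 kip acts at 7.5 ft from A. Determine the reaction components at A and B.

Resultant of the distributed load: 4.12 × 15.3 = 63.036 kip at 15.55 ft from A.
Moments about A: B_y·26.7 − (4.12·15.3)·15.55 − 15·11.3 − 15·24.3 − 20·7.5 = 0 → B_y = 1664.2098/26.7 = 62.33 kip.
ΣF_y = 0: A_y + 62.33 − 4.12·15.3 − 15 − 15 − 20 = 0 → A_y = 50.71 kip.
ΣF_x = 0: no horizontal applied forces, so A_x = 0.

A_x = 0, A_y = 50.71 kip, B_y = 62.33 kip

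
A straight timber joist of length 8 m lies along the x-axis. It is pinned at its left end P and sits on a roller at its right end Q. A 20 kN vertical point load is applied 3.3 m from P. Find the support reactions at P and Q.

P_x = 0, P_y = 11.75 kN, Q_y = 8.250 kN

ΣM about P: Q_y·8 − 20·3.3 = 0 → Q_y = 66/8 = 8.250 kN.
ΣF_y = 0: P_y + 8.25 − 20 = 0 → P_y = 11.75 kN.
ΣF_x = 0: no horizontal applied forces, so P_x = 0.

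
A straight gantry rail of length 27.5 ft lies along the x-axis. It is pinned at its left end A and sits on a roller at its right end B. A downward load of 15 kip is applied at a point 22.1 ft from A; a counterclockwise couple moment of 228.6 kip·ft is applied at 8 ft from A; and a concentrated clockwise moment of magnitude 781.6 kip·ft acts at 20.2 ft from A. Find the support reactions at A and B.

Moments about A: B_y·27.5 − 15·22.1 + 228.6 − 781.6 = 0 → B_y = 884.5/27.5 = 32.1636 ≈ 32.16 kip.
ΣF_y = 0: A_y + 32.1636 − 15 = 0 → A_y = -17.16 kip.
ΣF_x = 0: no horizontal applied forces, so A_x = 0.

A_x = 0, A_y = -17.16 kip, B_y = 32.16 kip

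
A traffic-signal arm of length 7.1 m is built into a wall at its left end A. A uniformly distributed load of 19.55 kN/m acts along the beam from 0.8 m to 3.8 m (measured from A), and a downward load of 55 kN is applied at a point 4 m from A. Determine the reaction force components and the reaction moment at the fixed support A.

Resultant of the distributed load: 19.55 × 3 = 58.65 kN at 2.3 m from A.
ΣF_x = 0: A_x = 0.
ΣF_y = 0: A_y − 19.55·3 − 55 = 0 → A_y = 113.7 kN.
ΣM about A: M_A − (19.55·3)·2.3 − 55·4 = 0 → M_A = 354.9 kN·m.

A_x = 0, A_y = 113.7 kN, M_A = 354.9 kN·m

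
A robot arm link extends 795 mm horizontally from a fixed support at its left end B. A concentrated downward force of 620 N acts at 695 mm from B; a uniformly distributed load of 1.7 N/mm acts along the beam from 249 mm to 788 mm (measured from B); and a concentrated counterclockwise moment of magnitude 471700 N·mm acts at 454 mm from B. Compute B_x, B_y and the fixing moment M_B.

B_x = 0, B_y = 1536 N, M_B = 434300 N·mm

Resultant of the distributed load: 1.7 × 539 = 916.3 N at 518.5 mm from B.
ΣF_x = 0: B_x = 0.
ΣF_y = 0: B_y − 620 − 1.7·539 = 0 → B_y = 1536 N.
ΣM about B: M_B − 620·695 − (1.7·539)·518.5 + 471700 = 0 → M_B = 434300 N·mm.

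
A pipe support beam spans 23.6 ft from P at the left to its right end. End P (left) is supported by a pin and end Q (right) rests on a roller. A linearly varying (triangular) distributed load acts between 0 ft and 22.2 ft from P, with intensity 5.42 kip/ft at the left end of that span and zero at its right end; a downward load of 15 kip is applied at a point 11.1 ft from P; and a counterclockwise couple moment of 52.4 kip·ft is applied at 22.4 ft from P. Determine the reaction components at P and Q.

Resultant of the triangular load: ½ × 5.42 × 22.2 = 60.162 kip, acting at 7.4 ft from P (one-third of the span from the peak).
Moments about P: Q_y·23.6 − (½·5.42·22.2)·7.4 − 15·11.1 + 52.4 = 0 → Q_y = 559.2988/23.6 = 23.6991 ≈ 23.70 kip.
ΣF_y = 0: P_y + 23.6991 − ½·5.42·22.2 − 15 = 0 → P_y = 51.46 kip.
ΣF_x = 0: no horizontal applied forces, so P_x = 0.

P_x = 0, P_y = 51.46 kip, Q_y = 23.70 kip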